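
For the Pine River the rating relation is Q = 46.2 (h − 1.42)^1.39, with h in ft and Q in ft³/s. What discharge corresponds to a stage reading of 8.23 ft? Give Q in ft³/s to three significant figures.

Q = 46.2 × (8.23 − 1.42)^1.39 = 46.2 × 6.81^1.39 = 664.8 ft³/s

665 ft³/s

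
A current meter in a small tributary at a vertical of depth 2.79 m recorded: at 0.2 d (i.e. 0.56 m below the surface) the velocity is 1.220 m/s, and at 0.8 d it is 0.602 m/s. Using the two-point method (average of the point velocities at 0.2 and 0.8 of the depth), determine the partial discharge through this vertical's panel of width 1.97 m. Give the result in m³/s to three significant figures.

v̄ = (1.220 + 0.602) / 2 = 0.9110 m/s
q = v̄ × d × w = 0.9110 × 2.79 × 1.97 = 5.007 m³/s

5.01 m³/s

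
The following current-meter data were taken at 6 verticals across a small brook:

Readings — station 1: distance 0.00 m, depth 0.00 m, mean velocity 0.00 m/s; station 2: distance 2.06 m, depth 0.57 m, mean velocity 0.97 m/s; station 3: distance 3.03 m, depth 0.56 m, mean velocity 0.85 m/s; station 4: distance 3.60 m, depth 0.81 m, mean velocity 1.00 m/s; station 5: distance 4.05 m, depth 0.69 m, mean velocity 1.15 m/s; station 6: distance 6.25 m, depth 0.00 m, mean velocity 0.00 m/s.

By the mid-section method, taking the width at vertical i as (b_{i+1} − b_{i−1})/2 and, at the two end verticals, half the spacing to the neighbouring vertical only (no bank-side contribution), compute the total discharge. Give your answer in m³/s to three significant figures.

w_2 = (3.03 − 0.00)/2 = 1.515 m; q_2 = 0.97 × 0.57 × 1.515 = 0.8376 m³/s
w_3 = (3.60 − 2.06)/2 = 0.77 m; q_3 = 0.85 × 0.56 × 0.77 = 0.3665 m³/s
w_4 = (4.05 − 3.03)/2 = 0.51 m; q_4 = 1.00 × 0.81 × 0.51 = 0.4131 m³/s
w_5 = (6.25 − 3.60)/2 = 1.325 m; q_5 = 1.15 × 0.69 × 1.325 = 1.051 m³/s
Stations 1, 6 contribute zero (depth or velocity is 0).
Q = Σ qᵢ = 2.669 m³/s

2.67 m³/s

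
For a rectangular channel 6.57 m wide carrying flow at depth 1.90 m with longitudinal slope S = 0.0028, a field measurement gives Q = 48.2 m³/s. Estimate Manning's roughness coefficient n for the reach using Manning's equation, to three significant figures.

0.0155

A = b·y = 6.57 × 1.90 = 12.48 m²
P = b + 2y = 6.57 + 2×1.90 = 10.37 m
R = A/P = 12.48/10.37 = 1.204 m
n = (1/Q)·A·R^(2/3)·S^(1/2) = (1/48.2) × 12.48 × 1.132 × 0.05292 = 0.01551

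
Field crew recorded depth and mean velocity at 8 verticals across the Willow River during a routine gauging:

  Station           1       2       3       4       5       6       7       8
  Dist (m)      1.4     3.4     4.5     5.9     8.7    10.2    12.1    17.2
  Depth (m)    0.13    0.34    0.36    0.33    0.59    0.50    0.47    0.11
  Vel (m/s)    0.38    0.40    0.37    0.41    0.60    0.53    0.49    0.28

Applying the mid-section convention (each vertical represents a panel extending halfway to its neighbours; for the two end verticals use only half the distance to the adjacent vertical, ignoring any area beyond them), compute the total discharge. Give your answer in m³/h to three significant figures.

10100 m³/h

w_1 = (3.4 − 1.4)/2 = 1 m; q_1 = 0.38 × 0.13 × 1 = 0.04940 m³/s
w_2 = (4.5 − 1.4)/2 = 1.55 m; q_2 = 0.40 × 0.34 × 1.55 = 0.2108 m³/s
w_3 = (5.9 − 3.4)/2 = 1.25 m; q_3 = 0.37 × 0.36 × 1.25 = 0.1665 m³/s
w_4 = (8.7 − 4.5)/2 = 2.1 m; q_4 = 0.41 × 0.33 × 2.1 = 0.2841 m³/s
w_5 = (10.2 − 5.9)/2 = 2.15 m; q_5 = 0.60 × 0.59 × 2.15 = 0.7611 m³/s
w_6 = (12.1 − 8.7)/2 = 1.7 m; q_6 = 0.53 × 0.50 × 1.7 = 0.4505 m³/s
w_7 = (17.2 − 10.2)/2 = 3.5 m; q_7 = 0.49 × 0.47 × 3.5 = 0.8061 m³/s
w_8 = (17.2 − 12.1)/2 = 2.55 m; q_8 = 0.28 × 0.11 × 2.55 = 0.07854 m³/s
Q = Σ qᵢ = 2.807 m³/s
= 2.807 × 3600 = 10110 m³/h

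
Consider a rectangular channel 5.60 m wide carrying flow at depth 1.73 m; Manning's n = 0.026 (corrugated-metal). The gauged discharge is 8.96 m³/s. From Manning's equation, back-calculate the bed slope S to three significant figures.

0.000529

A = b·y = 5.60 × 1.73 = 9.688 m²
P = b + 2y = 5.60 + 2×1.73 = 9.060 m
R = A/P = 9.688/9.060 = 1.069 m
S = (Q·n / (1·A·R^(2/3)))² = (8.96×0.026 / (1×9.688×1.046))² = 0.0005288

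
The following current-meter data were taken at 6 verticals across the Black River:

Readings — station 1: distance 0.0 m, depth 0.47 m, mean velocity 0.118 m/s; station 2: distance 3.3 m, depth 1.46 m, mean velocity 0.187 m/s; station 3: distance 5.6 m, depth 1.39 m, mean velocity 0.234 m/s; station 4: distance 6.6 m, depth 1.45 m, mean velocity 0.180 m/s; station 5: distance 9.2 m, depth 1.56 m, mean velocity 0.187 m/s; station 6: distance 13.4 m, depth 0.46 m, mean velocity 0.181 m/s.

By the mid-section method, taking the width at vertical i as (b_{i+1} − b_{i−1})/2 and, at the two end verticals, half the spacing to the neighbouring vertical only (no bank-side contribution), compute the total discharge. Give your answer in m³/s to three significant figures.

w_1 = (3.3 − 0.0)/2 = 1.65 m; q_1 = 0.118 × 0.47 × 1.65 = 0.09151 m³/s
w_2 = (5.6 − 0.0)/2 = 2.8 m; q_2 = 0.187 × 1.46 × 2.8 = 0.7645 m³/s
w_3 = (6.6 − 3.3)/2 = 1.65 m; q_3 = 0.234 × 1.39 × 1.65 = 0.5367 m³/s
w_4 = (9.2 − 5.6)/2 = 1.8 m; q_4 = 0.180 × 1.45 × 1.8 = 0.4698 m³/s
w_5 = (13.4 − 6.6)/2 = 3.4 m; q_5 = 0.187 × 1.56 × 3.4 = 0.9918 m³/s
w_6 = (13.4 − 9.2)/2 = 2.1 m; q_6 = 0.181 × 0.46 × 2.1 = 0.1748 m³/s
Q = Σ qᵢ = 3.029 m³/s

3.03 m³/s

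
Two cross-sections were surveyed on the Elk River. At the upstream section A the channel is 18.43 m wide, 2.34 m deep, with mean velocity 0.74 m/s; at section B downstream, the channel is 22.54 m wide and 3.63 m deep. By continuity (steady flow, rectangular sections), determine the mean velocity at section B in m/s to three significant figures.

Q = A₁V₁ = (18.43×2.34) × 0.74 = 31.91 m³/s
A₂ = 22.54 × 3.63 = 81.82 m²
V₂ = Q/A₂ = 31.91/81.82 = 0.3900 m/s

0.390 m/s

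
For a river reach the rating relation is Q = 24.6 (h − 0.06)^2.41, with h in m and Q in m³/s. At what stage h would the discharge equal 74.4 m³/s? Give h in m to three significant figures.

1.64 m

h − h₀ = (Q/C)^(1/b) = (74.4/24.6)^(1/2.41) = 1.583 m
h = 0.06 + 1.583 = 1.643 m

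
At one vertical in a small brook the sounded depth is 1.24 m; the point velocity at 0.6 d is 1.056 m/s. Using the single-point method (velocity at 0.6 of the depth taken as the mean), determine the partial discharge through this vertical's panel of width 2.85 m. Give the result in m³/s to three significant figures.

v̄ = v₀.₆ = 1.056 m/s
q = v̄ × d × w = 1.056 × 1.24 × 2.85 = 3.732 m³/s

3.73 m³/s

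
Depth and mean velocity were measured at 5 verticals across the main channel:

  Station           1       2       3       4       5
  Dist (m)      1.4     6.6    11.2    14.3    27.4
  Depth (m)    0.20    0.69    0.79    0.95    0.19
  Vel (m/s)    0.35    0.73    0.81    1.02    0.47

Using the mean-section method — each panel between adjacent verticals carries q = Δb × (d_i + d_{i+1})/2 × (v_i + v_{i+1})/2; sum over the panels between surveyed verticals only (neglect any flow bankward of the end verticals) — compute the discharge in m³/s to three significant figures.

11.9 m³/s

Panel 1-2: Δb = 5.2 m, d̄ = (0.20+0.69)/2 = 0.445, v̄ = (0.35+0.73)/2 = 0.54 → q = 5.2×0.445×0.54 = 1.250 m³/s
Panel 2-3: Δb = 4.6 m, d̄ = (0.69+0.79)/2 = 0.74, v̄ = (0.73+0.81)/2 = 0.77 → q = 4.6×0.74×0.77 = 2.621 m³/s
Panel 3-4: Δb = 3.1 m, d̄ = (0.79+0.95)/2 = 0.87, v̄ = (0.81+1.02)/2 = 0.915 → q = 3.1×0.87×0.915 = 2.468 m³/s
Panel 4-5: Δb = 13.1 m, d̄ = (0.95+0.19)/2 = 0.57, v̄ = (1.02+0.47)/2 = 0.745 → q = 13.1×0.57×0.745 = 5.563 m³/s
Q = Σ q = 11.90 m³/s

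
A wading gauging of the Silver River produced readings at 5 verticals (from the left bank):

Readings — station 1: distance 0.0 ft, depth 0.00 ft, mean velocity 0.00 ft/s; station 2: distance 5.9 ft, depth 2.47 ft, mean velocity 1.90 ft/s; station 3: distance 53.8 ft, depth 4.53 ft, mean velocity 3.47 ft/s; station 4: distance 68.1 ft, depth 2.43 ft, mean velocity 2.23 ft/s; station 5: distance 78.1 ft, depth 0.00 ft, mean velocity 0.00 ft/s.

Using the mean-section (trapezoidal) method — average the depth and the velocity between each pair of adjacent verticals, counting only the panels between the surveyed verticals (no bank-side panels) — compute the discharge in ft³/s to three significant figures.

612 ft³/s

Panel 1-2: Δb = 5.9 ft, d̄ = (0.00+2.47)/2 = 1.235, v̄ = (0.00+1.90)/2 = 0.95 → q = 5.9×1.235×0.95 = 6.922 ft³/s
Panel 2-3: Δb = 47.9 ft, d̄ = (2.47+4.53)/2 = 3.5, v̄ = (1.90+3.47)/2 = 2.685 → q = 47.9×3.5×2.685 = 450.1 ft³/s
Panel 3-4: Δb = 14.3 ft, d̄ = (4.53+2.43)/2 = 3.48, v̄ = (3.47+2.23)/2 = 2.85 → q = 14.3×3.48×2.85 = 141.8 ft³/s
Panel 4-5: Δb = 10 ft, d̄ = (2.43+0.00)/2 = 1.215, v̄ = (2.23+0.00)/2 = 1.115 → q = 10×1.215×1.115 = 13.55 ft³/s
Q = Σ q = 612.4 ft³/s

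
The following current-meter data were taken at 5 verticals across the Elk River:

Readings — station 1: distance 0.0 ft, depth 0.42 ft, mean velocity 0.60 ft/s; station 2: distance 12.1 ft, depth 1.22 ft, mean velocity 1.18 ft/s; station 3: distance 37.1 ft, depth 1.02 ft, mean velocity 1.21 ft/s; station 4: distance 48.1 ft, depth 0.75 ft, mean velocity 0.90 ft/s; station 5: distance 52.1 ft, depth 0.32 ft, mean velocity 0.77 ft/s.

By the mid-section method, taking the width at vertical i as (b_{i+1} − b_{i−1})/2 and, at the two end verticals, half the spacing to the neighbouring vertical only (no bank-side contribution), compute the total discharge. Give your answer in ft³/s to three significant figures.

w_1 = (12.1 − 0.0)/2 = 6.05 ft; q_1 = 0.60 × 0.42 × 6.05 = 1.525 ft³/s
w_2 = (37.1 − 0.0)/2 = 18.55 ft; q_2 = 1.18 × 1.22 × 18.55 = 26.70 ft³/s
w_3 = (48.1 − 12.1)/2 = 18 ft; q_3 = 1.21 × 1.02 × 18 = 22.22 ft³/s
w_4 = (52.1 − 37.1)/2 = 7.5 ft; q_4 = 0.90 × 0.75 × 7.5 = 5.063 ft³/s
w_5 = (52.1 − 48.1)/2 = 2 ft; q_5 = 0.77 × 0.32 × 2 = 0.4928 ft³/s
Q = Σ qᵢ = 56.00 ft³/s

56.0 ft³/s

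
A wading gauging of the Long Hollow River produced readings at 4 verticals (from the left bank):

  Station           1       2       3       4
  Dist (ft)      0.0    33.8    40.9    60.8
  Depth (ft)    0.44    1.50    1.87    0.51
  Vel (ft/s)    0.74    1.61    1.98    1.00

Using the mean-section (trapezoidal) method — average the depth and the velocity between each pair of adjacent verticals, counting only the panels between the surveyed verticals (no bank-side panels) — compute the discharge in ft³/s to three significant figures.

95.3 ft³/s

Panel 1-2: Δb = 33.8 ft, d̄ = (0.44+1.50)/2 = 0.97, v̄ = (0.74+1.61)/2 = 1.175 → q = 33.8×0.97×1.175 = 38.52 ft³/s
Panel 2-3: Δb = 7.1 ft, d̄ = (1.50+1.87)/2 = 1.685, v̄ = (1.61+1.98)/2 = 1.795 → q = 7.1×1.685×1.795 = 21.47 ft³/s
Panel 3-4: Δb = 19.9 ft, d̄ = (1.87+0.51)/2 = 1.19, v̄ = (1.98+1.00)/2 = 1.49 → q = 19.9×1.19×1.49 = 35.28 ft³/s
Q = Σ q = 95.28 ft³/s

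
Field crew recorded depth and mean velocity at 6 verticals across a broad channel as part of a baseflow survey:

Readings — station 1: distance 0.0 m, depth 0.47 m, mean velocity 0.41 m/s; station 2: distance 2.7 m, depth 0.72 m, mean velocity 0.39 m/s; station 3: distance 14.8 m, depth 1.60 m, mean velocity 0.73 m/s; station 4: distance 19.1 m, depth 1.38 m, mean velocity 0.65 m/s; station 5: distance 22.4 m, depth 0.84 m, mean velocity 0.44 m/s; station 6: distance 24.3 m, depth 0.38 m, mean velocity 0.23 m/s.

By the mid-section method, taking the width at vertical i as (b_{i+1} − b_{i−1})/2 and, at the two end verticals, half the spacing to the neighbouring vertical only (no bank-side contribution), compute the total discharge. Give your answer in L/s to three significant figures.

16400 L/s

w_1 = (2.7 − 0.0)/2 = 1.35 m; q_1 = 0.41 × 0.47 × 1.35 = 0.2601 m³/s
w_2 = (14.8 − 0.0)/2 = 7.4 m; q_2 = 0.39 × 0.72 × 7.4 = 2.078 m³/s
w_3 = (19.1 − 2.7)/2 = 8.2 m; q_3 = 0.73 × 1.60 × 8.2 = 9.578 m³/s
w_4 = (22.4 − 14.8)/2 = 3.8 m; q_4 = 0.65 × 1.38 × 3.8 = 3.409 m³/s
w_5 = (24.3 − 19.1)/2 = 2.6 m; q_5 = 0.44 × 0.84 × 2.6 = 0.9610 m³/s
w_6 = (24.3 − 22.4)/2 = 0.95 m; q_6 = 0.23 × 0.38 × 0.95 = 0.08303 m³/s
Q = Σ qᵢ = 16.37 m³/s
= 16.37 × 1000 = 16370 L/s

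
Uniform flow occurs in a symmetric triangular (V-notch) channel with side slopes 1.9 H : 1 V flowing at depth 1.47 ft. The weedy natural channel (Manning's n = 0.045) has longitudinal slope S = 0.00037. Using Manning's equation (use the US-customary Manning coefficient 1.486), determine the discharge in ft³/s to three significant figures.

1.96 ft³/s

A = z·y² = 1.9×1.47² = 4.106 ft²
P = 2y√(1+z²) = 2×1.47×√(1+1.9²) = 6.312 ft
R = A/P = 4.106/6.312 = 0.6504 ft
Q = (1.486/n)·A·R^(2/3)·S^(1/2) = (1.486/0.045) × 4.106 × 0.6504^(2/3) × 0.00037^(1/2) = 1.958 ft³/s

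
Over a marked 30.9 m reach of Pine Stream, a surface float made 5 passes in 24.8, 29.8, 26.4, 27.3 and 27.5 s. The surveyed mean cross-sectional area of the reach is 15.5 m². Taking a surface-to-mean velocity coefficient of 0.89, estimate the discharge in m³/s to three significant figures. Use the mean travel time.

t̄ = (24.8 + 29.8 + 26.4 + 27.3 + 27.5) / 5 = 27.16 s
v_surface = L / t̄ = 30.9 / 27.16 = 1.138 m/s
v_mean = 0.89 × 1.138 = 1.013 m/s
Q = A × v_mean = 15.5 × 1.013 = 15.69 m³/s

15.7 m³/s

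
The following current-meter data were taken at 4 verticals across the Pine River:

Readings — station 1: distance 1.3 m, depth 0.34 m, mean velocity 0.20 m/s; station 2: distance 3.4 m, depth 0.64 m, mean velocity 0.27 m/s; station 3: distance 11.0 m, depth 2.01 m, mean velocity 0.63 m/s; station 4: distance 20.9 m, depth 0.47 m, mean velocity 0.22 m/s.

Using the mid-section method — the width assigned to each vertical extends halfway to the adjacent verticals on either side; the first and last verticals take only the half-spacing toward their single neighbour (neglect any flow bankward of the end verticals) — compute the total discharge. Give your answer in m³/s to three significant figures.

12.5 m³/s

w_1 = (3.4 − 1.3)/2 = 1.05 m; q_1 = 0.20 × 0.34 × 1.05 = 0.07140 m³/s
w_2 = (11.0 − 1.3)/2 = 4.85 m; q_2 = 0.27 × 0.64 × 4.85 = 0.8381 m³/s
w_3 = (20.9 − 3.4)/2 = 8.75 m; q_3 = 0.63 × 2.01 × 8.75 = 11.08 m³/s
w_4 = (20.9 − 11.0)/2 = 4.95 m; q_4 = 0.22 × 0.47 × 4.95 = 0.5118 m³/s
Q = Σ qᵢ = 12.50 m³/s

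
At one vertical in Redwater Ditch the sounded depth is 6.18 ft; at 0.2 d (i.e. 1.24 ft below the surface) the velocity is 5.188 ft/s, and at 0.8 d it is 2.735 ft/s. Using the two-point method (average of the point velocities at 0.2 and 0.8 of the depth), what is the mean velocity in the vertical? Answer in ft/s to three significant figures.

3.96 ft/s

v̄ = (5.188 + 2.735) / 2 = 3.962 ft/s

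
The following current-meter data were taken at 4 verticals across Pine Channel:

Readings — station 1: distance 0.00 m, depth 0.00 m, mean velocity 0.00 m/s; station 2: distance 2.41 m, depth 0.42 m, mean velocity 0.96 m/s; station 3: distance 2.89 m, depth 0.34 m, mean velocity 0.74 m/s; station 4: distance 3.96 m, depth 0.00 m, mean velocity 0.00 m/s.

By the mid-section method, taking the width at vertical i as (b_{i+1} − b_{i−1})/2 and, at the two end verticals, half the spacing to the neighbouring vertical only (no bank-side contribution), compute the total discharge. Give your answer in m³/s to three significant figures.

w_2 = (2.89 − 0.00)/2 = 1.445 m; q_2 = 0.96 × 0.42 × 1.445 = 0.5826 m³/s
w_3 = (3.96 − 2.41)/2 = 0.775 m; q_3 = 0.74 × 0.34 × 0.775 = 0.1950 m³/s
Stations 1, 4 contribute zero (depth or velocity is 0).
Q = Σ qᵢ = 0.7776 m³/s

0.778 m³/s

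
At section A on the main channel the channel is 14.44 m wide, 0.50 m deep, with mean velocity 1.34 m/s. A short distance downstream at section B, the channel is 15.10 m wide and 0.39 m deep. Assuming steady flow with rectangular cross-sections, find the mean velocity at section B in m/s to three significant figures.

Q = A₁V₁ = (14.44×0.50) × 1.34 = 9.675 m³/s
A₂ = 15.10 × 0.39 = 5.889 m²
V₂ = Q/A₂ = 9.675/5.889 = 1.643 m/s

1.64 m/s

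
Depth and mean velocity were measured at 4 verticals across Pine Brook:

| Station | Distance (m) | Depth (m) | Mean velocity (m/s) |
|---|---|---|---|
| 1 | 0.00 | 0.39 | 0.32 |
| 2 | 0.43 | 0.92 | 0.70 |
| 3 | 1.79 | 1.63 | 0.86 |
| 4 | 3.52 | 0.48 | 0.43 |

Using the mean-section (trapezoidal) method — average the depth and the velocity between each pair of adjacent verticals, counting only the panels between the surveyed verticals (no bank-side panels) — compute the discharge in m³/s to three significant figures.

2.67 m³/s

Panel 1-2: Δb = 0.43 m, d̄ = (0.39+0.92)/2 = 0.655, v̄ = (0.32+0.70)/2 = 0.51 → q = 0.43×0.655×0.51 = 0.1436 m³/s
Panel 2-3: Δb = 1.36 m, d̄ = (0.92+1.63)/2 = 1.275, v̄ = (0.70+0.86)/2 = 0.78 → q = 1.36×1.275×0.78 = 1.353 m³/s
Panel 3-4: Δb = 1.73 m, d̄ = (1.63+0.48)/2 = 1.055, v̄ = (0.86+0.43)/2 = 0.645 → q = 1.73×1.055×0.645 = 1.177 m³/s
Q = Σ q = 2.673 m³/s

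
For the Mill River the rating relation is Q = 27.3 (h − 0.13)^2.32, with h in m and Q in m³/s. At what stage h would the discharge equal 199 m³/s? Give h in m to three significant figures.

h − h₀ = (Q/C)^(1/b) = (199/27.3)^(1/2.32) = 2.354 m
h = 0.13 + 2.354 = 2.484 m

2.48 m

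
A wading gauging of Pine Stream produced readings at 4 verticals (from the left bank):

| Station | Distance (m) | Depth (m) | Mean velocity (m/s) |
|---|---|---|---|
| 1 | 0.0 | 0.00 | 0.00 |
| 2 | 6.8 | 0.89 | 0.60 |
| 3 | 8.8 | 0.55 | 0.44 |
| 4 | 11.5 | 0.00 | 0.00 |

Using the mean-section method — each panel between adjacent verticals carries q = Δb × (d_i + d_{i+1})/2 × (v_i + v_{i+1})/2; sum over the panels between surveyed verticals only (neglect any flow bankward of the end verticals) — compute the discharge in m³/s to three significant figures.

1.82 m³/s

Panel 1-2: Δb = 6.8 m, d̄ = (0.00+0.89)/2 = 0.445, v̄ = (0.00+0.60)/2 = 0.3 → q = 6.8×0.445×0.3 = 0.9078 m³/s
Panel 2-3: Δb = 2 m, d̄ = (0.89+0.55)/2 = 0.72, v̄ = (0.60+0.44)/2 = 0.52 → q = 2×0.72×0.52 = 0.7488 m³/s
Panel 3-4: Δb = 2.7 m, d̄ = (0.55+0.00)/2 = 0.275, v̄ = (0.44+0.00)/2 = 0.22 → q = 2.7×0.275×0.22 = 0.1634 m³/s
Q = Σ q = 1.820 m³/s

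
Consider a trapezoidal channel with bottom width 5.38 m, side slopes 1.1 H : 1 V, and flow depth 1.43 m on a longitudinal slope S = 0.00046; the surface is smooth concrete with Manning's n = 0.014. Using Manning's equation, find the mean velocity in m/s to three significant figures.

A = (b + z·y)·y = (5.38 + 1.1×1.43)×1.43 = 9.943 m²
P = b + 2y√(1+z²) = 5.38 + 2×1.43×√(1+1.1²) = 9.632 m
R = A/P = 9.943/9.632 = 1.032 m
Q = (1/n)·A·R^(2/3)·S^(1/2) = (1/0.014) × 9.943 × 1.032^(2/3) × 0.00046^(1/2) = 15.56 m³/s
V = Q/A = 15.56/9.943 = 1.565 m/s

1.56 m/s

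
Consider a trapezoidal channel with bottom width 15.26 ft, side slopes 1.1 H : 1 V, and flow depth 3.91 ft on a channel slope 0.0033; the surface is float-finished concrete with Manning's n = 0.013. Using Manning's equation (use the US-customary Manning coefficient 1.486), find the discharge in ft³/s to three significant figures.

A = (b + z·y)·y = (15.26 + 1.1×3.91)×3.91 = 76.48 ft²
P = b + 2y√(1+z²) = 15.26 + 2×3.91×√(1+1.1²) = 26.89 ft
R = A/P = 76.48/26.89 = 2.845 ft
Q = (1.486/n)·A·R^(2/3)·S^(1/2) = (1.486/0.013) × 76.48 × 2.845^(2/3) × 0.0033^(1/2) = 1008 ft³/s

1010 ft³/s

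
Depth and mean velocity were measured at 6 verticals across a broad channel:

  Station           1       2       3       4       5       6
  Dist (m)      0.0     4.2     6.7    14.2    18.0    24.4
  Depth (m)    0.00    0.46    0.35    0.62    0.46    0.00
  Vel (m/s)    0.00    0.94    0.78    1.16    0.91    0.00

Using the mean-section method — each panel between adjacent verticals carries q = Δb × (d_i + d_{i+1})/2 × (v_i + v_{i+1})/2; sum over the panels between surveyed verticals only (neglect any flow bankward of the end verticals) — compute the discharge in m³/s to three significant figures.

7.65 m³/s

Panel 1-2: Δb = 4.2 m, d̄ = (0.00+0.46)/2 = 0.23, v̄ = (0.00+0.94)/2 = 0.47 → q = 4.2×0.23×0.47 = 0.4540 m³/s
Panel 2-3: Δb = 2.5 m, d̄ = (0.46+0.35)/2 = 0.405, v̄ = (0.94+0.78)/2 = 0.86 → q = 2.5×0.405×0.86 = 0.8708 m³/s
Panel 3-4: Δb = 7.5 m, d̄ = (0.35+0.62)/2 = 0.485, v̄ = (0.78+1.16)/2 = 0.97 → q = 7.5×0.485×0.97 = 3.528 m³/s
Panel 4-5: Δb = 3.8 m, d̄ = (0.62+0.46)/2 = 0.54, v̄ = (1.16+0.91)/2 = 1.035 → q = 3.8×0.54×1.035 = 2.124 m³/s
Panel 5-6: Δb = 6.4 m, d̄ = (0.46+0.00)/2 = 0.23, v̄ = (0.91+0.00)/2 = 0.455 → q = 6.4×0.23×0.455 = 0.6698 m³/s
Q = Σ q = 7.647 m³/s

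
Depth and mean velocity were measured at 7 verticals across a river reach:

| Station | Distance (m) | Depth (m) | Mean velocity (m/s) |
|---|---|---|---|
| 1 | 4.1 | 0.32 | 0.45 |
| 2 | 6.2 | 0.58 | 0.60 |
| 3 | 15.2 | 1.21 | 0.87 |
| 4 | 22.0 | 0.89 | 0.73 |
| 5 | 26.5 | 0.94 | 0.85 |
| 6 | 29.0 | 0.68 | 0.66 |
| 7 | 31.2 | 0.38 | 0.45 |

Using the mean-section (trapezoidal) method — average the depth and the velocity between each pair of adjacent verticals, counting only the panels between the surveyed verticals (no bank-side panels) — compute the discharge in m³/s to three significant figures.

Panel 1-2: Δb = 2.1 m, d̄ = (0.32+0.58)/2 = 0.45, v̄ = (0.45+0.60)/2 = 0.525 → q = 2.1×0.45×0.525 = 0.4961 m³/s
Panel 2-3: Δb = 9 m, d̄ = (0.58+1.21)/2 = 0.895, v̄ = (0.60+0.87)/2 = 0.735 → q = 9×0.895×0.735 = 5.920 m³/s
Panel 3-4: Δb = 6.8 m, d̄ = (1.21+0.89)/2 = 1.05, v̄ = (0.87+0.73)/2 = 0.8 → q = 6.8×1.05×0.8 = 5.712 m³/s
Panel 4-5: Δb = 4.5 m, d̄ = (0.89+0.94)/2 = 0.915, v̄ = (0.73+0.85)/2 = 0.79 → q = 4.5×0.915×0.79 = 3.253 m³/s
Panel 5-6: Δb = 2.5 m, d̄ = (0.94+0.68)/2 = 0.81, v̄ = (0.85+0.66)/2 = 0.755 → q = 2.5×0.81×0.755 = 1.529 m³/s
Panel 6-7: Δb = 2.2 m, d̄ = (0.68+0.38)/2 = 0.53, v̄ = (0.66+0.45)/2 = 0.555 → q = 2.2×0.53×0.555 = 0.6471 m³/s
Q = Σ q = 17.56 m³/s

17.6 m³/s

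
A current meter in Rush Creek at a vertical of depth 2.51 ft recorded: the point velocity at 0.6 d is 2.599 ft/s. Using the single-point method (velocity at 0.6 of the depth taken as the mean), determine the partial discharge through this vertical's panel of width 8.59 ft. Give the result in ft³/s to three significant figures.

56.0 ft³/s

v̄ = v₀.₆ = 2.599 ft/s
q = v̄ × d × w = 2.599 × 2.51 × 8.59 = 56.04 ft³/s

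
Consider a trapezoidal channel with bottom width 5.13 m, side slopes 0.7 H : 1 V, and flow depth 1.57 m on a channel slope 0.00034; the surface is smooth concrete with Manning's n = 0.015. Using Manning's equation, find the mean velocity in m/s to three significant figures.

A = (b + z·y)·y = (5.13 + 0.7×1.57)×1.57 = 9.780 m²
P = b + 2y√(1+z²) = 5.13 + 2×1.57×√(1+0.7²) = 8.963 m
R = A/P = 9.780/8.963 = 1.091 m
Q = (1/n)·A·R^(2/3)·S^(1/2) = (1/0.015) × 9.780 × 1.091^(2/3) × 0.00034^(1/2) = 12.74 m³/s
V = Q/A = 12.74/9.780 = 1.303 m/s

1.30 m/s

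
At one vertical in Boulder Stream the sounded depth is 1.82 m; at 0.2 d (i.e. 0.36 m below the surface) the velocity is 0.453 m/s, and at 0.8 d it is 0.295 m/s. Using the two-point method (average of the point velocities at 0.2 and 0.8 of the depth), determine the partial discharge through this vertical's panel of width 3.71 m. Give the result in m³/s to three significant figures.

v̄ = (0.453 + 0.295) / 2 = 0.3740 m/s
q = v̄ × d × w = 0.3740 × 1.82 × 3.71 = 2.525 m³/s

2.53 m³/s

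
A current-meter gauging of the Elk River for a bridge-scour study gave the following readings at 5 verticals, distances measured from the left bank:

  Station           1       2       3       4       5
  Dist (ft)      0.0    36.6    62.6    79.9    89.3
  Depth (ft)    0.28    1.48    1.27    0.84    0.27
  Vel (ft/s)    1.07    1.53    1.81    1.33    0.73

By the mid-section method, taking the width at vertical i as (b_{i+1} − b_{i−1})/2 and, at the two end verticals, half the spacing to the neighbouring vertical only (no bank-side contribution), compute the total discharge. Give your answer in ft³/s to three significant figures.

w_1 = (36.6 − 0.0)/2 = 18.3 ft; q_1 = 1.07 × 0.28 × 18.3 = 5.483 ft³/s
w_2 = (62.6 − 0.0)/2 = 31.3 ft; q_2 = 1.53 × 1.48 × 31.3 = 70.88 ft³/s
w_3 = (79.9 − 36.6)/2 = 21.65 ft; q_3 = 1.81 × 1.27 × 21.65 = 49.77 ft³/s
w_4 = (89.3 − 62.6)/2 = 13.35 ft; q_4 = 1.33 × 0.84 × 13.35 = 14.91 ft³/s
w_5 = (89.3 − 79.9)/2 = 4.7 ft; q_5 = 0.73 × 0.27 × 4.7 = 0.9264 ft³/s
Q = Σ qᵢ = 142.0 ft³/s

142 ft³/s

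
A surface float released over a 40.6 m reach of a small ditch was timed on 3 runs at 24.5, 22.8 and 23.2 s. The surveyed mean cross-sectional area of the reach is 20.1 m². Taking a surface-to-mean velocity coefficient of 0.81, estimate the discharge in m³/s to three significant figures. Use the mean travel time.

28.1 m³/s

t̄ = (24.5 + 22.8 + 23.2) / 3 = 23.5 s
v_surface = L / t̄ = 40.6 / 23.5 = 1.728 m/s
v_mean = 0.81 × 1.728 = 1.399 m/s
Q = A × v_mean = 20.1 × 1.399 = 28.13 m³/s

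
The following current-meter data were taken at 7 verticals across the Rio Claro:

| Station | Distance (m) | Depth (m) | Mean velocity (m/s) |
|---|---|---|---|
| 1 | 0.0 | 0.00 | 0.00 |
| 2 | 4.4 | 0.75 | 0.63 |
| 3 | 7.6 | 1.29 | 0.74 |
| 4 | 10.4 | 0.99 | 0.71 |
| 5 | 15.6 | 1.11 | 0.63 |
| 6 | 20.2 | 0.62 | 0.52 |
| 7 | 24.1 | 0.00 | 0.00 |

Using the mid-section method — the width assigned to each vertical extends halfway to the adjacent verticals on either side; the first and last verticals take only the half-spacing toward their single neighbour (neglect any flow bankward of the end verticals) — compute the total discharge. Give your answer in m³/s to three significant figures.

w_2 = (7.6 − 0.0)/2 = 3.8 m; q_2 = 0.63 × 0.75 × 3.8 = 1.796 m³/s
w_3 = (10.4 − 4.4)/2 = 3 m; q_3 = 0.74 × 1.29 × 3 = 2.864 m³/s
w_4 = (15.6 − 7.6)/2 = 4 m; q_4 = 0.71 × 0.99 × 4 = 2.812 m³/s
w_5 = (20.2 − 10.4)/2 = 4.9 m; q_5 = 0.63 × 1.11 × 4.9 = 3.427 m³/s
w_6 = (24.1 − 15.6)/2 = 4.25 m; q_6 = 0.52 × 0.62 × 4.25 = 1.370 m³/s
Stations 1, 7 contribute zero (depth or velocity is 0).
Q = Σ qᵢ = 12.27 m³/s

12.3 m³/s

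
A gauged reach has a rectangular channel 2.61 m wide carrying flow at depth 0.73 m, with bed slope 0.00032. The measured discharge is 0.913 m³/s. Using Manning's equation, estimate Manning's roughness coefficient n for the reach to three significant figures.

A = b·y = 2.61 × 0.73 = 1.905 m²
P = b + 2y = 2.61 + 2×0.73 = 4.070 m
R = A/P = 1.905/4.070 = 0.4681 m
n = (1/Q)·A·R^(2/3)·S^(1/2) = (1/0.913) × 1.905 × 0.6029 × 0.01789 = 0.02251

0.0225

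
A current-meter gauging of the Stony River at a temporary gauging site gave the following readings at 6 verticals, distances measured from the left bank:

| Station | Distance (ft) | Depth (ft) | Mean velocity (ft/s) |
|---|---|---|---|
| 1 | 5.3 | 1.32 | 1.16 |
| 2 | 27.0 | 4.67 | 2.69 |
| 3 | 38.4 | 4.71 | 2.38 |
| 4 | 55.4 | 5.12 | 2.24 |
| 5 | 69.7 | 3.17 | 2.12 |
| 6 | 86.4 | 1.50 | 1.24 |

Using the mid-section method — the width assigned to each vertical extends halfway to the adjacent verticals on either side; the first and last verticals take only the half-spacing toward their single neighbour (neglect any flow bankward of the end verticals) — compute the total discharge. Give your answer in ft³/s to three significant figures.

w_1 = (27.0 − 5.3)/2 = 10.85 ft; q_1 = 1.16 × 1.32 × 10.85 = 16.61 ft³/s
w_2 = (38.4 − 5.3)/2 = 16.55 ft; q_2 = 2.69 × 4.67 × 16.55 = 207.9 ft³/s
w_3 = (55.4 − 27.0)/2 = 14.2 ft; q_3 = 2.38 × 4.71 × 14.2 = 159.2 ft³/s
w_4 = (69.7 − 38.4)/2 = 15.65 ft; q_4 = 2.24 × 5.12 × 15.65 = 179.5 ft³/s
w_5 = (86.4 − 55.4)/2 = 15.5 ft; q_5 = 2.12 × 3.17 × 15.5 = 104.2 ft³/s
w_6 = (86.4 − 69.7)/2 = 8.35 ft; q_6 = 1.24 × 1.50 × 8.35 = 15.53 ft³/s
Q = Σ qᵢ = 682.9 ft³/s

683 ft³/s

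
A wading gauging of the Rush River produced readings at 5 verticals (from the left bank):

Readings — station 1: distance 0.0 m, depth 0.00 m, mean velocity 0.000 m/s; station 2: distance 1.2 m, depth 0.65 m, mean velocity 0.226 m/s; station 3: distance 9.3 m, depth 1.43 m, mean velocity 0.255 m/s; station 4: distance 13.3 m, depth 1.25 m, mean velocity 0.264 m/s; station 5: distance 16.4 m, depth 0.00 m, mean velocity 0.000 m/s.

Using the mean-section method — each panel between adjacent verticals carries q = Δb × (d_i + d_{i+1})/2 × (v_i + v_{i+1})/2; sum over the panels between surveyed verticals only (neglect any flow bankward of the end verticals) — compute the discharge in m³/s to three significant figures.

Panel 1-2: Δb = 1.2 m, d̄ = (0.00+0.65)/2 = 0.325, v̄ = (0.000+0.226)/2 = 0.113 → q = 1.2×0.325×0.113 = 0.04407 m³/s
Panel 2-3: Δb = 8.1 m, d̄ = (0.65+1.43)/2 = 1.04, v̄ = (0.226+0.255)/2 = 0.2405 → q = 8.1×1.04×0.2405 = 2.026 m³/s
Panel 3-4: Δb = 4 m, d̄ = (1.43+1.25)/2 = 1.34, v̄ = (0.255+0.264)/2 = 0.2595 → q = 4×1.34×0.2595 = 1.391 m³/s
Panel 4-5: Δb = 3.1 m, d̄ = (1.25+0.00)/2 = 0.625, v̄ = (0.264+0.000)/2 = 0.132 → q = 3.1×0.625×0.132 = 0.2558 m³/s
Q = Σ q = 3.717 m³/s

3.72 m³/s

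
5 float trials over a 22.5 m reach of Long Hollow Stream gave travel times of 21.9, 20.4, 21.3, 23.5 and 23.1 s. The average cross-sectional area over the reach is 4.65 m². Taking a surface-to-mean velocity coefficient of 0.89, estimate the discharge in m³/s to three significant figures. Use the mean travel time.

t̄ = (21.9 + 20.4 + 21.3 + 23.5 + 23.1) / 5 = 22.04 s
v_surface = L / t̄ = 22.5 / 22.04 = 1.021 m/s
v_mean = 0.89 × 1.021 = 0.9086 m/s
Q = A × v_mean = 4.65 × 0.9086 = 4.225 m³/s

4.22 m³/s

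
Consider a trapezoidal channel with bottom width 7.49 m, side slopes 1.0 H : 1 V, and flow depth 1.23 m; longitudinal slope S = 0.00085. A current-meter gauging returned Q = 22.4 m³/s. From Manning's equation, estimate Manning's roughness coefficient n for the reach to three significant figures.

A = (b + z·y)·y = (7.49 + 1.0×1.23)×1.23 = 10.73 m²
P = b + 2y√(1+z²) = 7.49 + 2×1.23×√(1+1.0²) = 10.97 m
R = A/P = 10.73/10.97 = 0.9778 m
n = (1/Q)·A·R^(2/3)·S^(1/2) = (1/22.4) × 10.73 × 0.9852 × 0.02915 = 0.01375

0.0138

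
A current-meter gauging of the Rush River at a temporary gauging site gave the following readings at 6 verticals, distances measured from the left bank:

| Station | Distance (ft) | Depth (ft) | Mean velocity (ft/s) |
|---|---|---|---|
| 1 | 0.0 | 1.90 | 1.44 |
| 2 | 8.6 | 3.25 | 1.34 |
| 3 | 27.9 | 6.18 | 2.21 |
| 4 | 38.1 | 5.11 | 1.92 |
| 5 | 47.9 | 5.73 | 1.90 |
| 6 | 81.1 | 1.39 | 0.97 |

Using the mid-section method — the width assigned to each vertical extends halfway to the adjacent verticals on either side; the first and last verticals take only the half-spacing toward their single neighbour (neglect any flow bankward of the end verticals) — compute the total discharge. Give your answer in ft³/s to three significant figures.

w_1 = (8.6 − 0.0)/2 = 4.3 ft; q_1 = 1.44 × 1.90 × 4.3 = 11.76 ft³/s
w_2 = (27.9 − 0.0)/2 = 13.95 ft; q_2 = 1.34 × 3.25 × 13.95 = 60.75 ft³/s
w_3 = (38.1 − 8.6)/2 = 14.75 ft; q_3 = 2.21 × 6.18 × 14.75 = 201.5 ft³/s
w_4 = (47.9 − 27.9)/2 = 10 ft; q_4 = 1.92 × 5.11 × 10 = 98.11 ft³/s
w_5 = (81.1 − 38.1)/2 = 21.5 ft; q_5 = 1.90 × 5.73 × 21.5 = 234.1 ft³/s
w_6 = (81.1 − 47.9)/2 = 16.6 ft; q_6 = 0.97 × 1.39 × 16.6 = 22.38 ft³/s
Q = Σ qᵢ = 628.5 ft³/s

629 ft³/s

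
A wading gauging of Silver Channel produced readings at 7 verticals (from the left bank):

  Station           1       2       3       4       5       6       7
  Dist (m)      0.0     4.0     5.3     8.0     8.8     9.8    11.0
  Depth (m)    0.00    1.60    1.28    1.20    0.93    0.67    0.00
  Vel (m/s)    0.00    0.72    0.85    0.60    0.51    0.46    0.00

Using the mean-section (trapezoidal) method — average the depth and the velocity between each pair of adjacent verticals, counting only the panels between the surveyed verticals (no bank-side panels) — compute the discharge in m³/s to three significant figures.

Panel 1-2: Δb = 4 m, d̄ = (0.00+1.60)/2 = 0.8, v̄ = (0.00+0.72)/2 = 0.36 → q = 4×0.8×0.36 = 1.152 m³/s
Panel 2-3: Δb = 1.3 m, d̄ = (1.60+1.28)/2 = 1.44, v̄ = (0.72+0.85)/2 = 0.785 → q = 1.3×1.44×0.785 = 1.470 m³/s
Panel 3-4: Δb = 2.7 m, d̄ = (1.28+1.20)/2 = 1.24, v̄ = (0.85+0.60)/2 = 0.725 → q = 2.7×1.24×0.725 = 2.427 m³/s
Panel 4-5: Δb = 0.8 m, d̄ = (1.20+0.93)/2 = 1.065, v̄ = (0.60+0.51)/2 = 0.555 → q = 0.8×1.065×0.555 = 0.4729 m³/s
Panel 5-6: Δb = 1 m, d̄ = (0.93+0.67)/2 = 0.8, v̄ = (0.51+0.46)/2 = 0.485 → q = 1×0.8×0.485 = 0.3880 m³/s
Panel 6-7: Δb = 1.2 m, d̄ = (0.67+0.00)/2 = 0.335, v̄ = (0.46+0.00)/2 = 0.23 → q = 1.2×0.335×0.23 = 0.09246 m³/s
Q = Σ q = 6.002 m³/s

6.00 m³/s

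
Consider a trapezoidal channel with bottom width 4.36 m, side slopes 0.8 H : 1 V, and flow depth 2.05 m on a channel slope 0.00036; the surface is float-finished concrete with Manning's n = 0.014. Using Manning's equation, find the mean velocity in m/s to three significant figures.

1.60 m/s

A = (b + z·y)·y = (4.36 + 0.8×2.05)×2.05 = 12.30 m²
P = b + 2y√(1+z²) = 4.36 + 2×2.05×√(1+0.8²) = 9.611 m
R = A/P = 12.30/9.611 = 1.280 m
Q = (1/n)·A·R^(2/3)·S^(1/2) = (1/0.014) × 12.30 × 1.280^(2/3) × 0.00036^(1/2) = 19.65 m³/s
V = Q/A = 19.65/12.30 = 1.598 m/s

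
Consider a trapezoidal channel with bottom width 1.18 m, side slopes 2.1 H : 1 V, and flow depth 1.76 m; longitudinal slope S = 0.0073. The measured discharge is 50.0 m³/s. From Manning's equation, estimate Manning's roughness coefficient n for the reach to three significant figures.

0.0138

A = (b + z·y)·y = (1.18 + 2.1×1.76)×1.76 = 8.582 m²
P = b + 2y√(1+z²) = 1.18 + 2×1.76×√(1+2.1²) = 9.367 m
R = A/P = 8.582/9.367 = 0.9161 m
n = (1/Q)·A·R^(2/3)·S^(1/2) = (1/50.0) × 8.582 × 0.9433 × 0.08544 = 0.01383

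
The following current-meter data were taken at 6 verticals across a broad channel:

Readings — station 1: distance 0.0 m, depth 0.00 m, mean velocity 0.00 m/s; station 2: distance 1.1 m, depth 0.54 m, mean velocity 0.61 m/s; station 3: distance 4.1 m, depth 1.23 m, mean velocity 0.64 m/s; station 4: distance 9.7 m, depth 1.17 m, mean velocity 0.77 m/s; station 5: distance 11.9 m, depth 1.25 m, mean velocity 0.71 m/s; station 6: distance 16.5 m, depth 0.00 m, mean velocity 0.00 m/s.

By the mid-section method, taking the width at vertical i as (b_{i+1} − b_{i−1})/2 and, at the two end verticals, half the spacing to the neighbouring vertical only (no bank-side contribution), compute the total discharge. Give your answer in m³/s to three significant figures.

10.6 m³/s

w_2 = (4.1 − 0.0)/2 = 2.05 m; q_2 = 0.61 × 0.54 × 2.05 = 0.6753 m³/s
w_3 = (9.7 − 1.1)/2 = 4.3 m; q_3 = 0.64 × 1.23 × 4.3 = 3.385 m³/s
w_4 = (11.9 − 4.1)/2 = 3.9 m; q_4 = 0.77 × 1.17 × 3.9 = 3.514 m³/s
w_5 = (16.5 − 9.7)/2 = 3.4 m; q_5 = 0.71 × 1.25 × 3.4 = 3.018 m³/s
Stations 1, 6 contribute zero (depth or velocity is 0).
Q = Σ qᵢ = 10.59 m³/s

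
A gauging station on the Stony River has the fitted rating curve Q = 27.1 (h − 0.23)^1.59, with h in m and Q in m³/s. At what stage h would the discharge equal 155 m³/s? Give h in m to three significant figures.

h − h₀ = (Q/C)^(1/b) = (155/27.1)^(1/1.59) = 2.995 m
h = 0.23 + 2.995 = 3.225 m

3.22 m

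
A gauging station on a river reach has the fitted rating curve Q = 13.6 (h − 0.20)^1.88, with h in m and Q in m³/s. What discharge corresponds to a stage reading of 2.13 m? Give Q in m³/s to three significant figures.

Q = 13.6 × (2.13 − 0.20)^1.88 = 13.6 × 1.93^1.88 = 46.82 m³/s

46.8 m³/s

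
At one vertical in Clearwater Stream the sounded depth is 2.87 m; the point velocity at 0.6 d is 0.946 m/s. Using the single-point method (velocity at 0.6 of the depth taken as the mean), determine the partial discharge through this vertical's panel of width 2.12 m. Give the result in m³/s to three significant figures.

5.76 m³/s

v̄ = v₀.₆ = 0.946 m/s
q = v̄ × d × w = 0.9460 × 2.87 × 2.12 = 5.756 m³/s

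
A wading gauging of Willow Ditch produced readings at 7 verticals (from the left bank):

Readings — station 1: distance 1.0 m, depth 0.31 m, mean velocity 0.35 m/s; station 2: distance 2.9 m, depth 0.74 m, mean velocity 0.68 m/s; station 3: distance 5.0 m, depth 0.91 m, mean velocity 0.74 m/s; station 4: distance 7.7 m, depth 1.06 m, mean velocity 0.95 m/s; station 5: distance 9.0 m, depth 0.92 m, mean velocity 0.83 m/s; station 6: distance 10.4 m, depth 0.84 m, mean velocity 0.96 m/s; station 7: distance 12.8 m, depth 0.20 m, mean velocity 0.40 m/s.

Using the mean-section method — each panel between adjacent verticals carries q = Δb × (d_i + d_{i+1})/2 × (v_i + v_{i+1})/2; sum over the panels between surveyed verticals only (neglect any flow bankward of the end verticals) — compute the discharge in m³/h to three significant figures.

Panel 1-2: Δb = 1.9 m, d̄ = (0.31+0.74)/2 = 0.525, v̄ = (0.35+0.68)/2 = 0.515 → q = 1.9×0.525×0.515 = 0.5137 m³/s
Panel 2-3: Δb = 2.1 m, d̄ = (0.74+0.91)/2 = 0.825, v̄ = (0.68+0.74)/2 = 0.71 → q = 2.1×0.825×0.71 = 1.230 m³/s
Panel 3-4: Δb = 2.7 m, d̄ = (0.91+1.06)/2 = 0.985, v̄ = (0.74+0.95)/2 = 0.845 → q = 2.7×0.985×0.845 = 2.247 m³/s
Panel 4-5: Δb = 1.3 m, d̄ = (1.06+0.92)/2 = 0.99, v̄ = (0.95+0.83)/2 = 0.89 → q = 1.3×0.99×0.89 = 1.145 m³/s
Panel 5-6: Δb = 1.4 m, d̄ = (0.92+0.84)/2 = 0.88, v̄ = (0.83+0.96)/2 = 0.895 → q = 1.4×0.88×0.895 = 1.103 m³/s
Panel 6-7: Δb = 2.4 m, d̄ = (0.84+0.20)/2 = 0.52, v̄ = (0.96+0.40)/2 = 0.68 → q = 2.4×0.52×0.68 = 0.8486 m³/s
Q = Σ q = 7.088 m³/s
= 7.088 × 3600 = 25520 m³/h

25500 m³/h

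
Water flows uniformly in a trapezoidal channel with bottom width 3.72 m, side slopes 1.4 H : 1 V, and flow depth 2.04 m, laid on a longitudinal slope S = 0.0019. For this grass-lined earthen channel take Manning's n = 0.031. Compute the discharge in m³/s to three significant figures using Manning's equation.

A = (b + z·y)·y = (3.72 + 1.4×2.04)×2.04 = 13.42 m²
P = b + 2y√(1+z²) = 3.72 + 2×2.04×√(1+1.4²) = 10.74 m
R = A/P = 13.42/10.74 = 1.249 m
Q = (1/n)·A·R^(2/3)·S^(1/2) = (1/0.031) × 13.42 × 1.249^(2/3) × 0.0019^(1/2) = 21.88 m³/s

21.9 m³/s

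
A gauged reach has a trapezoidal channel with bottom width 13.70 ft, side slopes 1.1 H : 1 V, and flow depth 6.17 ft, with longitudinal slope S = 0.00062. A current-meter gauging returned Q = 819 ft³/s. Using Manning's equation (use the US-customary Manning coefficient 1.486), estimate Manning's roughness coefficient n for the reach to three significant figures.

A = (b + z·y)·y = (13.70 + 1.1×6.17)×6.17 = 126.4 ft²
P = b + 2y√(1+z²) = 13.70 + 2×6.17×√(1+1.1²) = 32.04 ft
R = A/P = 126.4/32.04 = 3.945 ft
n = (1.486/Q)·A·R^(2/3)·S^(1/2) = (1.486/819) × 126.4 × 2.497 × 0.02490 = 0.01426

0.0143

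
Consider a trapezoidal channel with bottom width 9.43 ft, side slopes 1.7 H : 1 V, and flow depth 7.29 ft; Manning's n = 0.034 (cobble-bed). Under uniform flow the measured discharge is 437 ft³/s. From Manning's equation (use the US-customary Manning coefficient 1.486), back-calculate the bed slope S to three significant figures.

A = (b + z·y)·y = (9.43 + 1.7×7.29)×7.29 = 159.1 ft²
P = b + 2y√(1+z²) = 9.43 + 2×7.29×√(1+1.7²) = 38.19 ft
R = A/P = 159.1/38.19 = 4.166 ft
S = (Q·n / (1.486·A·R^(2/3)))² = (437×0.034 / (1.486×159.1×2.589))² = 0.0005892

0.000589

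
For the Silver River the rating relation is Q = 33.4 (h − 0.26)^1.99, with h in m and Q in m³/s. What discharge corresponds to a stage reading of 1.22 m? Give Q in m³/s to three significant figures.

Q = 33.4 × (1.22 − 0.26)^1.99 = 33.4 × 0.96^1.99 = 30.79 m³/s

30.8 m³/s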